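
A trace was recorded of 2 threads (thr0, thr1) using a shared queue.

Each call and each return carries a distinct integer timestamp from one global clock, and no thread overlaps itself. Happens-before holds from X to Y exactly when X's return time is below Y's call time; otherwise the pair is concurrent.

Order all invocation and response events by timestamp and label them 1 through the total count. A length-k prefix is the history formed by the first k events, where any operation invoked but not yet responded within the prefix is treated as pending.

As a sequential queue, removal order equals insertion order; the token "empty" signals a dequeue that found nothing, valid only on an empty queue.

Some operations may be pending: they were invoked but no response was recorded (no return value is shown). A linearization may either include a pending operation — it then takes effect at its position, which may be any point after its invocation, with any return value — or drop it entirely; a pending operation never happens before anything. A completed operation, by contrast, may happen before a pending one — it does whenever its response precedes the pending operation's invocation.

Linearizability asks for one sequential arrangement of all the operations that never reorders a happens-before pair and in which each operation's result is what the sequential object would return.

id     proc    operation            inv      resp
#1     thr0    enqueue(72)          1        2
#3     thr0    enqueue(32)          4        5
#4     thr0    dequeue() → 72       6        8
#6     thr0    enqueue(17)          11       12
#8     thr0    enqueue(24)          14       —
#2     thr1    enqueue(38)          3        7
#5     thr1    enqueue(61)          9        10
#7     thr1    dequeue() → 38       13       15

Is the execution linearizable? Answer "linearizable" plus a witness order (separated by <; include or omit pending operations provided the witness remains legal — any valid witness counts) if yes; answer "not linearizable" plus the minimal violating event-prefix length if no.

1. #1 enqueue(72), leaving queue <72>
2. #2 enqueue(38), leaving queue <72,38>
3. #3 enqueue(32), leaving queue <72,38,32>
4. #4 dequeue() → 72, leaving queue <38,32>
5. #5 enqueue(61), leaving queue <38,32,61>
6. #6 enqueue(17), leaving queue <38,32,61,17>
7. #7 dequeue() → 38, leaving queue <32,61,17>

linearizable — witness: #1 < #2 < #3 < #4 < #5 < #6 < #7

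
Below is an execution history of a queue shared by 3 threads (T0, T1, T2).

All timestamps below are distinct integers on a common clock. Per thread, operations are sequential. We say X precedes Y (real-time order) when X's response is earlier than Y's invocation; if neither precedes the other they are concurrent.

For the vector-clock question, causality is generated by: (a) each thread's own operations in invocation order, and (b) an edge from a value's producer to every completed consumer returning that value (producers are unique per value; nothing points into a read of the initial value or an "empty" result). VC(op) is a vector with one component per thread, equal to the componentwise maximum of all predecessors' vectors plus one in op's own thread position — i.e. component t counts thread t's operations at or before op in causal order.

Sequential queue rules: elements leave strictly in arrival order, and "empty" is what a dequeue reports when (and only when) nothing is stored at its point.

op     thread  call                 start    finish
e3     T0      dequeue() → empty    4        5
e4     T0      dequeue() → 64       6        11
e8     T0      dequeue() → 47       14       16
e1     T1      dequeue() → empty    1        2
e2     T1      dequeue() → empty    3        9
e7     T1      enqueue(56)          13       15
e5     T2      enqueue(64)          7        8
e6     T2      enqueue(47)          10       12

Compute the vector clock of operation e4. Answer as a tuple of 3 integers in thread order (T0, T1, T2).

e5 (invocation 7): nothing precedes it; T2's component alone gives (0, 0, 1)
e1 (invocation 1): nothing precedes it; T1's component alone gives (0, 1, 0)
e3 (invocation 4): nothing precedes it; T0's component alone gives (1, 0, 0)
invoked at 10, e6 merges VC(e5)=(0, 0, 1) and bumps T2's slot → (0, 0, 2)
invoked at 3, e2 merges VC(e1)=(0, 1, 0) and bumps T1's slot → (0, 2, 0)
invoked at 13, e7 merges VC(e2)=(0, 2, 0) and bumps T1's slot → (0, 3, 0)
invoked at 6, e4 merges VC(e3)=(1, 0, 0), VC(e5)=(0, 0, 1) and bumps T0's slot → (2, 0, 1)
invoked at 14, e8 merges VC(e4)=(2, 0, 1), VC(e6)=(0, 0, 2) and bumps T0's slot → (3, 0, 2)
target: VC(e4) = (2, 0, 1)

(2, 0, 1)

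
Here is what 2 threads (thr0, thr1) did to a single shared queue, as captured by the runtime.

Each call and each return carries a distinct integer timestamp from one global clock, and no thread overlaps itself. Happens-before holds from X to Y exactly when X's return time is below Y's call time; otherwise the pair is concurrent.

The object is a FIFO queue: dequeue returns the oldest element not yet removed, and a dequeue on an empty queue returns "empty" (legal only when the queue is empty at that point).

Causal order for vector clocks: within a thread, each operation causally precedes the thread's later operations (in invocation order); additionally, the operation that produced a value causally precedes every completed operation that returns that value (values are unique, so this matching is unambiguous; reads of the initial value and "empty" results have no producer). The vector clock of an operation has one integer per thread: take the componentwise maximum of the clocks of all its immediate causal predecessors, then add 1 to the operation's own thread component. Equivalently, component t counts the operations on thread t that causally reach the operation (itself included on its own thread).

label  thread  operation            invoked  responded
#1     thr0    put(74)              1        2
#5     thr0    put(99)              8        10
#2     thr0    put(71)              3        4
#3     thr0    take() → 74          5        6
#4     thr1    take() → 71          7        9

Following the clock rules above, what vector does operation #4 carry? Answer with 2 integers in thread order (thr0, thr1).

(2, 1)

#1 (invocation 1): nothing precedes it; thr0's component alone gives (1, 0)
#2, invoked 3, takes VC(#1)=(1, 0) under max, adds 1 for thr0 → (2, 0)
#4, invoked 7, takes VC(#2)=(2, 0) under max, adds 1 for thr1 → (2, 1)
#3, invoked 5, takes VC(#1)=(1, 0), VC(#2)=(2, 0) under max, adds 1 for thr0 → (3, 0)
#5, invoked 8, takes VC(#3)=(3, 0) under max, adds 1 for thr0 → (4, 0)
target: VC(#4) = (2, 1)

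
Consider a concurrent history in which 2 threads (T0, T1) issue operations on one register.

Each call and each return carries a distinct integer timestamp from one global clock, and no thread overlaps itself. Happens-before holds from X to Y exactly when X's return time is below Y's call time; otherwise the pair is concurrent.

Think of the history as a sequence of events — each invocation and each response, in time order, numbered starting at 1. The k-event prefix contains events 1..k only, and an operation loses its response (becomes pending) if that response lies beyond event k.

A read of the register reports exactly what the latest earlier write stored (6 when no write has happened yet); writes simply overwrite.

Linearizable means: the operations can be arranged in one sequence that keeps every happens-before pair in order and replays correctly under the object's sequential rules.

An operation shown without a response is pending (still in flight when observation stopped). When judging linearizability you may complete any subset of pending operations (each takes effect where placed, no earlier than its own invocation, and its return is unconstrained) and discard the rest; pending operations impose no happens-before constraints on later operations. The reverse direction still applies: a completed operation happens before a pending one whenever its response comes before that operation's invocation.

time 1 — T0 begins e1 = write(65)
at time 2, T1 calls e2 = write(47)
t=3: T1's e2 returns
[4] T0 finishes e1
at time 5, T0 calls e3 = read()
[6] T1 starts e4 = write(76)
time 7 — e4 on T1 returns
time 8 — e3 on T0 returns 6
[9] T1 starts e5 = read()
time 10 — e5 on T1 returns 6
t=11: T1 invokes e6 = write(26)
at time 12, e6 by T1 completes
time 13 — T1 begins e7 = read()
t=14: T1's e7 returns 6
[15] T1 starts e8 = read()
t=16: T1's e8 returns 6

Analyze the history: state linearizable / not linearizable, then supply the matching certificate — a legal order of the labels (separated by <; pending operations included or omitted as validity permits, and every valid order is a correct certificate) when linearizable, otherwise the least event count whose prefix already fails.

events 1..7 are fine; event 8 — the response of e3 at time 8 — makes the prefix non-linearizable
4 completed operations, 4 real-time-consistent orders — every register replay fails
e.g. e1, e2, e3, e4: illegal at step 3, since e3 read() → 6 cannot apply there
e.g. e1, e2, e4, e3: illegal at step 4, since e3 read() → 6 cannot apply there

not linearizable — minimal violating prefix: 8 events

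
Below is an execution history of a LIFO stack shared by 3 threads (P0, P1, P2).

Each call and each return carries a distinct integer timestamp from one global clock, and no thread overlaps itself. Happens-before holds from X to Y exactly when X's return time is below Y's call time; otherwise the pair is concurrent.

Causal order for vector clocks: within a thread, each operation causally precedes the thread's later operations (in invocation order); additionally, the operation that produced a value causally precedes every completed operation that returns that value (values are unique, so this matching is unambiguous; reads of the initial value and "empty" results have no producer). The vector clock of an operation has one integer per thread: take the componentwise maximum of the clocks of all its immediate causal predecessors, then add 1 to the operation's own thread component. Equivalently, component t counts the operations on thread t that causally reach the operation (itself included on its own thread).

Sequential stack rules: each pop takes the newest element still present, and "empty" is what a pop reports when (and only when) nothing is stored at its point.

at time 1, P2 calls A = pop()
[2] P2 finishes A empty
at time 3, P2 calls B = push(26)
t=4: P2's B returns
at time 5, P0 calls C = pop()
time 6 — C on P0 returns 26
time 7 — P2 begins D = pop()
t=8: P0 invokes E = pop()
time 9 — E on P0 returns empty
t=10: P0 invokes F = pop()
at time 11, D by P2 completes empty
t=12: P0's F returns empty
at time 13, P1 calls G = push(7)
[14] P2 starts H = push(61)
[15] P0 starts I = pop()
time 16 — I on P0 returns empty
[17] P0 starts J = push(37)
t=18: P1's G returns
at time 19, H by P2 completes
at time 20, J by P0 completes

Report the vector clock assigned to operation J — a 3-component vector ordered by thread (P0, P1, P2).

VC(A, invoked at 1): no causal predecessors; +1 on P2 → (0, 0, 1)
VC(G, invoked at 13): no causal predecessors; +1 on P1 → (0, 1, 0)
B, invoked 3, takes VC(A)=(0, 0, 1) under max, adds 1 for P2 → (0, 0, 2)
D, invoked 7, takes VC(B)=(0, 0, 2) under max, adds 1 for P2 → (0, 0, 3)
C, invoked 5, takes VC(B)=(0, 0, 2) under max, adds 1 for P0 → (1, 0, 2)
H, invoked 14, takes VC(D)=(0, 0, 3) under max, adds 1 for P2 → (0, 0, 4)
E, invoked 8, takes VC(C)=(1, 0, 2) under max, adds 1 for P0 → (2, 0, 2)
F, invoked 10, takes VC(E)=(2, 0, 2) under max, adds 1 for P0 → (3, 0, 2)
I, invoked 15, takes VC(F)=(3, 0, 2) under max, adds 1 for P0 → (4, 0, 2)
J, invoked 17, takes VC(I)=(4, 0, 2) under max, adds 1 for P0 → (5, 0, 2)
target: VC(J) = (5, 0, 2)

(5, 0, 2)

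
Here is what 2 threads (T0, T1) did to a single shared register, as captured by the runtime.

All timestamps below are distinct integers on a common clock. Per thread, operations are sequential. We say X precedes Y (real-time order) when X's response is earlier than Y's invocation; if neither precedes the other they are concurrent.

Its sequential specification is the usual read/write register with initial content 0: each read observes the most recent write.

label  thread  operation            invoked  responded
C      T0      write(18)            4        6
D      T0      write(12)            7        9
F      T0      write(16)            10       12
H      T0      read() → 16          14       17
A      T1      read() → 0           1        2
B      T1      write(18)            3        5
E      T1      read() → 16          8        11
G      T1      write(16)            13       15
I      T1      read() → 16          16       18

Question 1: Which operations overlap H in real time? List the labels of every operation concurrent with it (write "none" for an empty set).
G, I

H spans [14,17]: anything still running between times 14 and 17 counts as concurrent
A [1,2]: before
B [3,5]: before
C [4,6]: before
D [7,9]: before
E [8,11]: before
F [10,12]: before
G [13,15]: concurrent
I [16,18]: concurrent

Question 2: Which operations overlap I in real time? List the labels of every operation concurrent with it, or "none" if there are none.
H

overlap test against I [16,18]: concurrent iff the interval meets 16..18
A [1,2]: before
B [3,5]: before
C [4,6]: before
D [7,9]: before
E [8,11]: before
F [10,12]: before
G [13,15]: before
H [14,17]: concurrent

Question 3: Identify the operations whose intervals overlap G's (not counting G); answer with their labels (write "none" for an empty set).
H

G runs from 13 to 15; window-overlapping ops are concurrent
A [1,2]: before
B [3,5]: before
C [4,6]: before
D [7,9]: before
E [8,11]: before
F [10,12]: before
H [14,17]: concurrent
I [16,18]: after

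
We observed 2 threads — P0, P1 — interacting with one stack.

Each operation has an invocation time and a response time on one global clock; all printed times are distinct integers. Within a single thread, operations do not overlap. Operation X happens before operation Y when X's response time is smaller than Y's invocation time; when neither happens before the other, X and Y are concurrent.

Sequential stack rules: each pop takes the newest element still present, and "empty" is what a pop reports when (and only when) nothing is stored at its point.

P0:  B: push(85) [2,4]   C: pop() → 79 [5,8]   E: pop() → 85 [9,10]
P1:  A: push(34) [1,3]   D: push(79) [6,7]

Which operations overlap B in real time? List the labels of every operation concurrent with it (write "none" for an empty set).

A

concurrent with B ([2,4]): every op whose interval crosses 2..4
A [1,3]: concurrent
C [5,8]: after
D [6,7]: after
E [9,10]: after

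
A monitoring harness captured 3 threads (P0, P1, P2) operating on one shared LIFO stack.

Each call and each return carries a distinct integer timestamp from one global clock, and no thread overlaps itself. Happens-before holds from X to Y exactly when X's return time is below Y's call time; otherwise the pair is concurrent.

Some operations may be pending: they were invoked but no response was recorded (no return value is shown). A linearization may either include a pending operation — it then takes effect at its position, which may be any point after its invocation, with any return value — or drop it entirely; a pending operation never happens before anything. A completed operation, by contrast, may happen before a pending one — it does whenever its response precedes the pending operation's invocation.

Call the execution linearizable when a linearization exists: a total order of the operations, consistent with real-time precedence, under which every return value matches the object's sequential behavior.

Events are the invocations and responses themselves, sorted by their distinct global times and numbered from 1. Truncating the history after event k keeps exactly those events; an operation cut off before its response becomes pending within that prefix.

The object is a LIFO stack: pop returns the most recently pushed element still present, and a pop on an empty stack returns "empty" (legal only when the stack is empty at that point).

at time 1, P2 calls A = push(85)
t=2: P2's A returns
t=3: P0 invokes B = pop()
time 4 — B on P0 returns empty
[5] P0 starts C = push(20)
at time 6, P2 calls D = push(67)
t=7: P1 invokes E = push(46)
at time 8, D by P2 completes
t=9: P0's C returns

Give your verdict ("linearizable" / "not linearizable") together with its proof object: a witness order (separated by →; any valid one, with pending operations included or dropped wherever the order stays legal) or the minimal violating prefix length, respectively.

not linearizable — minimal violating prefix: 4 events

through event 3 a valid linearization exists; event 4 (B responding at time 4) ends that
exhaustive check: the 2 completed LIFO stack ops admit one real-time order; illegal
one such order, A, B, breaks at step 2 where B pop() → empty is illegal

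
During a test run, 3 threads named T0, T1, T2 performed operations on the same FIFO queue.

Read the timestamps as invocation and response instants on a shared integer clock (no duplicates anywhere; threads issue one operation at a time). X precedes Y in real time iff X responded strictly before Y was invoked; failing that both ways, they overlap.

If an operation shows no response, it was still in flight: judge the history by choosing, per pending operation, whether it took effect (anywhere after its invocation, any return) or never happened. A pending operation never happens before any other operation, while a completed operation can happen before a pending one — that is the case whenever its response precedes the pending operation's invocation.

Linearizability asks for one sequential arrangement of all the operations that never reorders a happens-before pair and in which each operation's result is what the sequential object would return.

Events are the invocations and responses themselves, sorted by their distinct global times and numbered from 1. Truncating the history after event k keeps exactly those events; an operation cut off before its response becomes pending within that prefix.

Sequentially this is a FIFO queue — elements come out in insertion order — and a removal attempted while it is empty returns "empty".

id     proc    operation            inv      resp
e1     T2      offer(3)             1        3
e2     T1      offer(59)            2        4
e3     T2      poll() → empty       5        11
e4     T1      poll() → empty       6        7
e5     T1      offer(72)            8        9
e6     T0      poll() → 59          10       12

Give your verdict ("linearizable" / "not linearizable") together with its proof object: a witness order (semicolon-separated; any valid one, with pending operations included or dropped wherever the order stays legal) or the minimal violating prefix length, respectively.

cut after 6 events: linearizable; cut after 7 events (e4 responds, time 7): not linearizable
every one of the 2 real-time-consistent orders over 3 completed FIFO queue ops fails the sequential spec
including or dropping the 1 pending operation (e3) in any combination fails
take e1, e2, e4 (pending dropped): step 3 already fails, because e4 poll() → empty cannot occur there
take e2, e1, e4 (pending dropped): step 3 already fails, because e4 poll() → empty cannot occur there

not linearizable — minimal violating prefix: 7 events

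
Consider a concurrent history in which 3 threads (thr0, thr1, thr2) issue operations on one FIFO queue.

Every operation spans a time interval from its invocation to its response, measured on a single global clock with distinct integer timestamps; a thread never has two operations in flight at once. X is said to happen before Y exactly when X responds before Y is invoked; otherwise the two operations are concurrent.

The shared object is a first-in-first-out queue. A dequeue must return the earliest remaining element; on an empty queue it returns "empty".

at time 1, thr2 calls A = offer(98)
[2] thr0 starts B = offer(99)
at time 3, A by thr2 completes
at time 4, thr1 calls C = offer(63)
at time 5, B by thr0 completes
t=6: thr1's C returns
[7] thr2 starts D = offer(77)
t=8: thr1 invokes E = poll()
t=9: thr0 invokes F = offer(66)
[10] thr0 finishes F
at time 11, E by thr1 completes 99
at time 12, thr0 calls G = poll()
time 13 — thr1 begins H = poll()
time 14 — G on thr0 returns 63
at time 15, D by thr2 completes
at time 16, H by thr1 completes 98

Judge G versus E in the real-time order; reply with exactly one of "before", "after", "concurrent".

G spans [12,14], E spans [8,11]
resp(E)=11 < inv(G)=12

after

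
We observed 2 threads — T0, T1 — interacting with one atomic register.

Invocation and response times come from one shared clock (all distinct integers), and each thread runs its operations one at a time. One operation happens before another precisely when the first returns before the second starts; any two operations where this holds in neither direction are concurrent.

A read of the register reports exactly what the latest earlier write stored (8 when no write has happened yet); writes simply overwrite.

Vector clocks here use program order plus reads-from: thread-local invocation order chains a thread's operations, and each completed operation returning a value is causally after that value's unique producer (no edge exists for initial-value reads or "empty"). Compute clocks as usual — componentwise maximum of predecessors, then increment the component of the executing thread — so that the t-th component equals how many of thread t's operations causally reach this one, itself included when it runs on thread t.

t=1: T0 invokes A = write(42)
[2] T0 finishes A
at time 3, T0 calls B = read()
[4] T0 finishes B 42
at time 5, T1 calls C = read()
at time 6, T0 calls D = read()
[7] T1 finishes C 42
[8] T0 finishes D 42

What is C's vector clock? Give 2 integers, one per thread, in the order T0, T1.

invoked at 1, A has no predecessors; its own T0 bump gives (1, 0)
C (invocation 5): componentwise max over VC(A)=(1, 0), +1 at T1, giving (1, 1)
B (invocation 3): componentwise max over VC(A)=(1, 0), +1 at T0, giving (2, 0)
D (invocation 6): componentwise max over VC(A)=(1, 0), VC(B)=(2, 0), +1 at T0, giving (3, 0)
target: VC(C) = (1, 1)

(1, 1)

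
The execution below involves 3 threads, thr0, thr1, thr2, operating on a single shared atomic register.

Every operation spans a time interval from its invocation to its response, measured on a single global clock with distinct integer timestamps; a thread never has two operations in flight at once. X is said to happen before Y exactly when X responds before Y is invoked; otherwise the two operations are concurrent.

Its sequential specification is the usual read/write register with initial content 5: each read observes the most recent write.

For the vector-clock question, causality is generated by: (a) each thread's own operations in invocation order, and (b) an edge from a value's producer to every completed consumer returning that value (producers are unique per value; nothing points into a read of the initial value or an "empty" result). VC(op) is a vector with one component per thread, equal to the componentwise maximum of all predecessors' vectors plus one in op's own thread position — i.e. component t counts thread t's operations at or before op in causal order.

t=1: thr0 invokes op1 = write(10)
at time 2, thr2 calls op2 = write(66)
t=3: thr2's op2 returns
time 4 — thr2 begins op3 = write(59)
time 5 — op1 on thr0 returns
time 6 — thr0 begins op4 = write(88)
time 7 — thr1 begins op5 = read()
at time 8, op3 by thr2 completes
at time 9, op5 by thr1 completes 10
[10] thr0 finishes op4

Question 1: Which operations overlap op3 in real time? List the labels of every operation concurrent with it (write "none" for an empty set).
concurrent with op3 ([4,8]): every op whose interval crosses 4..8
op1 [1,5]: concurrent
op2 [2,3]: before
op4 [6,10]: concurrent
op5 [7,9]: concurrent

op1, op4, op5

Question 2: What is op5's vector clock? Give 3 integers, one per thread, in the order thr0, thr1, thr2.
op2 (invocation 2): nothing precedes it; thr2's component alone gives (0, 0, 1)
op1 (invocation 1): nothing precedes it; thr0's component alone gives (1, 0, 0)
op3 (invocation 4): componentwise max over VC(op2)=(0, 0, 1), +1 at thr2, giving (0, 0, 2)
op5 (invocation 7): componentwise max over VC(op1)=(1, 0, 0), +1 at thr1, giving (1, 1, 0)
op4 (invocation 6): componentwise max over VC(op1)=(1, 0, 0), +1 at thr0, giving (2, 0, 0)
target: VC(op5) = (1, 1, 0)

(1, 1, 0)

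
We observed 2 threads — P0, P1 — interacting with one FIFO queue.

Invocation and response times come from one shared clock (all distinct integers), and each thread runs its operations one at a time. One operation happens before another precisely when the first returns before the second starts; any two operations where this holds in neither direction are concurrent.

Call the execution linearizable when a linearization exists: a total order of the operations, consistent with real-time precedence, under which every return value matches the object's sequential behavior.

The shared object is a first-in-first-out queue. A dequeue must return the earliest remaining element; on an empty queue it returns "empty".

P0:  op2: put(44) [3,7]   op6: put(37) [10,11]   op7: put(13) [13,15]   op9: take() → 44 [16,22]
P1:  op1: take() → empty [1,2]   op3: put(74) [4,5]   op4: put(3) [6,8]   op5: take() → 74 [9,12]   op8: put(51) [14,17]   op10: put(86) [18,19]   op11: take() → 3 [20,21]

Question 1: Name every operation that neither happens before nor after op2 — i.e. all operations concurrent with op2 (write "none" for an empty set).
Answer: op3, op4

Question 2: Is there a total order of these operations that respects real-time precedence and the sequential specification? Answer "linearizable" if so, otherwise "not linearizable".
linearizable

a witness: op1, op3, op2, op4, op5, op6, op7, op8, op9, op10, op11
1. op1 take() → empty, leaving queue <>
2. op3 put(74), leaving queue <74>
3. op2 put(44), leaving queue <74,44>
4. op4 put(3), leaving queue <74,44,3>
5. op5 take() → 74, leaving queue <44,3>
6. op6 put(37), leaving queue <44,3,37>
7. op7 put(13), leaving queue <44,3,37,13>
8. op8 put(51), leaving queue <44,3,37,13,51>
9. op9 take() → 44, leaving queue <3,37,13,51>
10. op10 put(86), leaving queue <3,37,13,51,86>
11. op11 take() → 3, leaving queue <37,13,51,86>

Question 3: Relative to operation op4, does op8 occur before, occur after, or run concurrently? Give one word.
Answer: after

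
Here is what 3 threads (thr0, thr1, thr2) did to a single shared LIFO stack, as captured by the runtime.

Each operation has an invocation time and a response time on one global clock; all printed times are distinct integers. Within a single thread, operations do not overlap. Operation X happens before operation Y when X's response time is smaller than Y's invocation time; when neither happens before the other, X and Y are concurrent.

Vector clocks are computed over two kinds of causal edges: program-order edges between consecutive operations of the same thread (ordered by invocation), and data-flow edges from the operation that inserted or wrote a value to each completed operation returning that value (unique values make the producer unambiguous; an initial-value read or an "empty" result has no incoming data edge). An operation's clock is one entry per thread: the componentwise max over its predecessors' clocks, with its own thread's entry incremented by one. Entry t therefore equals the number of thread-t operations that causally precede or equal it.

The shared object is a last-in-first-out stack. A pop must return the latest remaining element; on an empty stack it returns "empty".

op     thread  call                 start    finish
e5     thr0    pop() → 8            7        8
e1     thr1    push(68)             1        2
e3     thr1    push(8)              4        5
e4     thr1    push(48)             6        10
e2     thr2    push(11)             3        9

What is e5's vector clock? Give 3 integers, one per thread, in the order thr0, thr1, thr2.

(1, 2, 0)

e2, invoked 3, has no incoming edges; only thr2's bump applies → (0, 0, 1)
e1, invoked 1, has no incoming edges; only thr1's bump applies → (0, 1, 0)
invoked at 4, e3 merges VC(e1)=(0, 1, 0) and bumps thr1's slot → (0, 2, 0)
invoked at 6, e4 merges VC(e3)=(0, 2, 0) and bumps thr1's slot → (0, 3, 0)
invoked at 7, e5 merges VC(e3)=(0, 2, 0) and bumps thr0's slot → (1, 2, 0)
target: VC(e5) = (1, 2, 0)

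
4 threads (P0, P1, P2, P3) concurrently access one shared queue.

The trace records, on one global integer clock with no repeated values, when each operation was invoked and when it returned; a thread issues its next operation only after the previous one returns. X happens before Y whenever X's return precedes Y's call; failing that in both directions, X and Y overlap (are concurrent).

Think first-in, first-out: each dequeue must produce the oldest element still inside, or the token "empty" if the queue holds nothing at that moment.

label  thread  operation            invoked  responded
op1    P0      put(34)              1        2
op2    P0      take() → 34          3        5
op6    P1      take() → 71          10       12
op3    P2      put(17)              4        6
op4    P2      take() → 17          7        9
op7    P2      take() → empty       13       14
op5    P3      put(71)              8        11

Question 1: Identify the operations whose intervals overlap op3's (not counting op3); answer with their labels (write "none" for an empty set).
Answer: op2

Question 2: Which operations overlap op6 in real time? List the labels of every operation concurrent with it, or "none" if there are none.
Answer: op5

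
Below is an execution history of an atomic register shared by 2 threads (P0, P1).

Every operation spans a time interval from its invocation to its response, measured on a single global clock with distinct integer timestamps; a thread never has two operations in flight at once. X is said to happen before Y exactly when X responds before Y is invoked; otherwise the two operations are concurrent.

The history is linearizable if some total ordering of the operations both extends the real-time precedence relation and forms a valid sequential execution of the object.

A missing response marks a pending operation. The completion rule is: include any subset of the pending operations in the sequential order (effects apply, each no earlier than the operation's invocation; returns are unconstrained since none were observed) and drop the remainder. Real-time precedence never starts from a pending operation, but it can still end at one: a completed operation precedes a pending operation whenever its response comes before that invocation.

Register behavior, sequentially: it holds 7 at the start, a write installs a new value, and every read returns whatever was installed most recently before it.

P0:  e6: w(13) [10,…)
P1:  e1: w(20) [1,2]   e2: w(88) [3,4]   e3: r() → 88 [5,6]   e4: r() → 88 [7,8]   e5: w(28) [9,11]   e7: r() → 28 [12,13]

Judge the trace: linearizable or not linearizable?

linearizable

one valid linearization: e1, e2, e3, e4, e5, e7
step 1: e1 w(20) — value 20
step 2: e2 w(88) — value 88
step 3: e3 r() → 88 — value 88
step 4: e4 r() → 88 — value 88
step 5: e5 w(28) — value 28
step 6: e7 r() → 28 — value 28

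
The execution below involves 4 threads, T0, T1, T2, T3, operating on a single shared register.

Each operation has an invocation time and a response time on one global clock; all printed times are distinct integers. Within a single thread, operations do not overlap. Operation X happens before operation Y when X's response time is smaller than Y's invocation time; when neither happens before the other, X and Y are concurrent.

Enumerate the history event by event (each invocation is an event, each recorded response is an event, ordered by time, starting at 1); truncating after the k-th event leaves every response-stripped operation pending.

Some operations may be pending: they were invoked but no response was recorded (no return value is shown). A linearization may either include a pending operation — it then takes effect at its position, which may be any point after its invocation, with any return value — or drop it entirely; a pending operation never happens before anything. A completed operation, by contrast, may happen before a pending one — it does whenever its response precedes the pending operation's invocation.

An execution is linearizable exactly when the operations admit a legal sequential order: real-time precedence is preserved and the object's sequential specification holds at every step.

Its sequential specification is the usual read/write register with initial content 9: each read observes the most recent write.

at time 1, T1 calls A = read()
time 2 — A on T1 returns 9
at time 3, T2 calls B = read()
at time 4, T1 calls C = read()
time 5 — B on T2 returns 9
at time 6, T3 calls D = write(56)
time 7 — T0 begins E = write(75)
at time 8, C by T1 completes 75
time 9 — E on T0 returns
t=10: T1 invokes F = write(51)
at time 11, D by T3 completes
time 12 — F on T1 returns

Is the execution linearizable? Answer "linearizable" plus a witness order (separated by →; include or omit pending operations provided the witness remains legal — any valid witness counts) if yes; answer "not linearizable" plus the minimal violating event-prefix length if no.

linearizable — witness: A → B → D → E → C → F

1. A read() → 9, leaving value 9
2. B read() → 9, leaving value 9
3. D write(56), leaving value 56
4. E write(75), leaving value 75
5. C read() → 75, leaving value 75
6. F write(51), leaving value 51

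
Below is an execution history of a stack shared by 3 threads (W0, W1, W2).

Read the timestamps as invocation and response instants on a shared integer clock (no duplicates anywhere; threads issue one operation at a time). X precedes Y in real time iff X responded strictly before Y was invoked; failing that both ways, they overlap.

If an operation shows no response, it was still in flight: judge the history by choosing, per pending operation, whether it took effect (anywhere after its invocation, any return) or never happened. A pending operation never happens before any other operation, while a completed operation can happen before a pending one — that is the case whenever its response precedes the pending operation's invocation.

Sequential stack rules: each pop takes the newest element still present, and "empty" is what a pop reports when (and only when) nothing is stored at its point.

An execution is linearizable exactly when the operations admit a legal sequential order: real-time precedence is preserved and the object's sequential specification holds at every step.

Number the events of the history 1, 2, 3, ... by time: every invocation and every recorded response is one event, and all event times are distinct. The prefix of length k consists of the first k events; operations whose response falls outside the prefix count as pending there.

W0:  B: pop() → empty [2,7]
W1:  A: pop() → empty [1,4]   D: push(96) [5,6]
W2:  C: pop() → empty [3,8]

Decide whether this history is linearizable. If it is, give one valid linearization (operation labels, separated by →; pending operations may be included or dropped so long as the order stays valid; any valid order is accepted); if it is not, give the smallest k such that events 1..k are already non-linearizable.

step 1: A pop() → empty — stack <>
step 2: B pop() → empty — stack <>
step 3: C pop() → empty — stack <>
step 4: D push(96) — stack <96>

linearizable — witness: A → B → C → D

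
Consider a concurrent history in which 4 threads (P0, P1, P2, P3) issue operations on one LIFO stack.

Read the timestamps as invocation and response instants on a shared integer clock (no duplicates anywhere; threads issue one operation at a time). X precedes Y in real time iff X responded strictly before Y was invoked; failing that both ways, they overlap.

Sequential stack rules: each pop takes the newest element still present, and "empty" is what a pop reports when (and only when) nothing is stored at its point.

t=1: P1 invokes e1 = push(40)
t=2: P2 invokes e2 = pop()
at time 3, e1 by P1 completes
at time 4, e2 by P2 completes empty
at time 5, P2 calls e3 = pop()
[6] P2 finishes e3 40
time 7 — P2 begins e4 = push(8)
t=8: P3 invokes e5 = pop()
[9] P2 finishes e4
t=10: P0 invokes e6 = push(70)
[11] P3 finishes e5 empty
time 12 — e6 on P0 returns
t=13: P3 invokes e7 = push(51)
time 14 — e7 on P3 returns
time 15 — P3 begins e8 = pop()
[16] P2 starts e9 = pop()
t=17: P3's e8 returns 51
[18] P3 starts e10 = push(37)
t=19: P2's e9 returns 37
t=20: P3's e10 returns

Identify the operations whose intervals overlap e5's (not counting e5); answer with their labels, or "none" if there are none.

e4, e6

e5 spans [8,11]: anything still running between times 8 and 11 counts as concurrent
e1 [1,3]: before
e2 [2,4]: before
e3 [5,6]: before
e4 [7,9]: concurrent
e6 [10,12]: concurrent
e7 [13,14]: after
e8 [15,17]: after
e9 [16,19]: after
e10 [18,20]: after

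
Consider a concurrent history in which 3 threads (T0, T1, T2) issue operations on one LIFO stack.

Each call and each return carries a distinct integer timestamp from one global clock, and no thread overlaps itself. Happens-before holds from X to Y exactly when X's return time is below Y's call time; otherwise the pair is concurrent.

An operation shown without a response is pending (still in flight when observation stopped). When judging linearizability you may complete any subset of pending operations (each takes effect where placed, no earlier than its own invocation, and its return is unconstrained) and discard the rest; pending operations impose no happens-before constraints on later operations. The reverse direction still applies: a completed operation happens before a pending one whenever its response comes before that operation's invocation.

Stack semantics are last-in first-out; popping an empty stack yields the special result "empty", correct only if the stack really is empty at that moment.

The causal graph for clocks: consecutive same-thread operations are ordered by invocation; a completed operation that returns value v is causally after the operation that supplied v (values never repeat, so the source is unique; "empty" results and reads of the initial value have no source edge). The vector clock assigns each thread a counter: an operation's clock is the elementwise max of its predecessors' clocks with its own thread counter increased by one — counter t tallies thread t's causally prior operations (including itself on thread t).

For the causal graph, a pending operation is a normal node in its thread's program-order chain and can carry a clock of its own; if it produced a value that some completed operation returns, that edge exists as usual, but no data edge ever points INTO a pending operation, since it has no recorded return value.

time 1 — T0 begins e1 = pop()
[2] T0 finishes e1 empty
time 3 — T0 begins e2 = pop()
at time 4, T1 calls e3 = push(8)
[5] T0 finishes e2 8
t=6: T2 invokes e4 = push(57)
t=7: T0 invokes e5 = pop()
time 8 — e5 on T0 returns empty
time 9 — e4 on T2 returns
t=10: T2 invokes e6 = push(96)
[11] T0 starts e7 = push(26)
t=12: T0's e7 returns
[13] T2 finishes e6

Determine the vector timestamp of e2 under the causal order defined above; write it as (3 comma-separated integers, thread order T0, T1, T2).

VC(e4, invoked at 6): no causal predecessors; +1 on T2 → (0, 0, 1)
VC(e3, invoked at 4): no causal predecessors; +1 on T1 → (0, 1, 0)
VC(e1, invoked at 1): no causal predecessors; +1 on T0 → (1, 0, 0)
e6 (invocation 10): componentwise max over VC(e4)=(0, 0, 1), +1 at T2, giving (0, 0, 2)
e2 (invocation 3): componentwise max over VC(e1)=(1, 0, 0), VC(e3)=(0, 1, 0), +1 at T0, giving (2, 1, 0)
e5 (invocation 7): componentwise max over VC(e2)=(2, 1, 0), +1 at T0, giving (3, 1, 0)
e7 (invocation 11): componentwise max over VC(e5)=(3, 1, 0), +1 at T0, giving (4, 1, 0)
target: VC(e2) = (2, 1, 0)

(2, 1, 0)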